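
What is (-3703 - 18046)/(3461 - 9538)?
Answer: 21749/6077 ≈ 3.5789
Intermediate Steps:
(-3703 - 18046)/(3461 - 9538) = -21749/(-6077) = -21749*(-1/6077) = 21749/6077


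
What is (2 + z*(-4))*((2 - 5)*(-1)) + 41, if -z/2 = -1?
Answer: 23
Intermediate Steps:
z = 2 (z = -2*(-1) = 2)
(2 + z*(-4))*((2 - 5)*(-1)) + 41 = (2 + 2*(-4))*((2 - 5)*(-1)) + 41 = (2 - 8)*(-3*(-1)) + 41 = -6*3 + 41 = -18 + 41 = 23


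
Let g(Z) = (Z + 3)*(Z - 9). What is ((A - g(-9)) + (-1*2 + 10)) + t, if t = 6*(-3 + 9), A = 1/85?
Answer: -5439/85 ≈ -63.988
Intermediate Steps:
A = 1/85 ≈ 0.011765
g(Z) = (-9 + Z)*(3 + Z) (g(Z) = (3 + Z)*(-9 + Z) = (-9 + Z)*(3 + Z))
t = 36 (t = 6*6 = 36)
((A - g(-9)) + (-1*2 + 10)) + t = ((1/85 - (-27 + (-9)² - 6*(-9))) + (-1*2 + 10)) + 36 = ((1/85 - (-27 + 81 + 54)) + (-2 + 10)) + 36 = ((1/85 - 1*108) + 8) + 36 = ((1/85 - 108) + 8) + 36 = (-9179/85 + 8) + 36 = -8499/85 + 36 = -5439/85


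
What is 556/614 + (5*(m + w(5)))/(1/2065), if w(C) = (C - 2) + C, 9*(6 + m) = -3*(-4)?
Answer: 31698584/921 ≈ 34418.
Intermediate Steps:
m = -14/3 (m = -6 + (-3*(-4))/9 = -6 + (1/9)*12 = -6 + 4/3 = -14/3 ≈ -4.6667)
w(C) = -2 + 2*C (w(C) = (-2 + C) + C = -2 + 2*C)
556/614 + (5*(m + w(5)))/(1/2065) = 556/614 + (5*(-14/3 + (-2 + 2*5)))/(1/2065) = 556*(1/614) + (5*(-14/3 + (-2 + 10)))/(1/2065) = 278/307 + (5*(-14/3 + 8))*2065 = 278/307 + (5*(10/3))*2065 = 278/307 + (50/3)*2065 = 278/307 + 103250/3 = 31698584/921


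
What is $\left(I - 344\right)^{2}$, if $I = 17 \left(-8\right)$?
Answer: $230400$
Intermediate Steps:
$I = -136$
$\left(I - 344\right)^{2} = \left(-136 - 344\right)^{2} = \left(-480\right)^{2} = 230400$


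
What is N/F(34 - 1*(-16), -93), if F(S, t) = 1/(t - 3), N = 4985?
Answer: -478560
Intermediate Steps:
F(S, t) = 1/(-3 + t)
N/F(34 - 1*(-16), -93) = 4985/(1/(-3 - 93)) = 4985/(1/(-96)) = 4985/(-1/96) = 4985*(-96) = -478560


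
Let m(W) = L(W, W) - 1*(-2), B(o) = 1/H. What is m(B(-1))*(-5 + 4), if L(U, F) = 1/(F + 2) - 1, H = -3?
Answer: -8/5 ≈ -1.6000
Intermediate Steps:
L(U, F) = -1 + 1/(2 + F) (L(U, F) = 1/(2 + F) - 1 = -1 + 1/(2 + F))
B(o) = -1/3 (B(o) = 1/(-3) = -1/3)
m(W) = 2 + (-1 - W)/(2 + W) (m(W) = (-1 - W)/(2 + W) - 1*(-2) = (-1 - W)/(2 + W) + 2 = 2 + (-1 - W)/(2 + W))
m(B(-1))*(-5 + 4) = ((3 - 1/3)/(2 - 1/3))*(-5 + 4) = ((8/3)/(5/3))*(-1) = ((3/5)*(8/3))*(-1) = (8/5)*(-1) = -8/5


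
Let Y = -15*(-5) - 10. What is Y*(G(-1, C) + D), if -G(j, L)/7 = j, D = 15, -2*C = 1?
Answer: 1430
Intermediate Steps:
C = -1/2 (C = -1/2*1 = -1/2 ≈ -0.50000)
G(j, L) = -7*j
Y = 65 (Y = 75 - 10 = 65)
Y*(G(-1, C) + D) = 65*(-7*(-1) + 15) = 65*(7 + 15) = 65*22 = 1430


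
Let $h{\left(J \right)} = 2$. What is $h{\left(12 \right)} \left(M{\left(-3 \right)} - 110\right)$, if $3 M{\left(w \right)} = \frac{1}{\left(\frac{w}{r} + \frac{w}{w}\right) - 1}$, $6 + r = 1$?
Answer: $- \frac{1970}{9} \approx -218.89$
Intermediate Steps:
$r = -5$ ($r = -6 + 1 = -5$)
$M{\left(w \right)} = - \frac{5}{3 w}$ ($M{\left(w \right)} = \frac{1}{3 \left(\left(\frac{w}{-5} + \frac{w}{w}\right) - 1\right)} = \frac{1}{3 \left(\left(w \left(- \frac{1}{5}\right) + 1\right) - 1\right)} = \frac{1}{3 \left(\left(- \frac{w}{5} + 1\right) - 1\right)} = \frac{1}{3 \left(\left(1 - \frac{w}{5}\right) - 1\right)} = \frac{1}{3 \left(- \frac{w}{5}\right)} = \frac{\left(-5\right) \frac{1}{w}}{3} = - \frac{5}{3 w}$)
$h{\left(12 \right)} \left(M{\left(-3 \right)} - 110\right) = 2 \left(- \frac{5}{3 \left(-3\right)} - 110\right) = 2 \left(\left(- \frac{5}{3}\right) \left(- \frac{1}{3}\right) - 110\right) = 2 \left(\frac{5}{9} - 110\right) = 2 \left(- \frac{985}{9}\right) = - \frac{1970}{9}$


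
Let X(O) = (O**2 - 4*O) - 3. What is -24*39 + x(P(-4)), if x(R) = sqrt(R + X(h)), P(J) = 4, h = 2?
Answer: -936 + I*sqrt(3) ≈ -936.0 + 1.732*I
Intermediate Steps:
X(O) = -3 + O**2 - 4*O
x(R) = sqrt(-7 + R) (x(R) = sqrt(R + (-3 + 2**2 - 4*2)) = sqrt(R + (-3 + 4 - 8)) = sqrt(R - 7) = sqrt(-7 + R))
-24*39 + x(P(-4)) = -24*39 + sqrt(-7 + 4) = -936 + sqrt(-3) = -936 + I*sqrt(3)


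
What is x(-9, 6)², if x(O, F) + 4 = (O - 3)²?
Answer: 19600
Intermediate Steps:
x(O, F) = -4 + (-3 + O)² (x(O, F) = -4 + (O - 3)² = -4 + (-3 + O)²)
x(-9, 6)² = (-4 + (-3 - 9)²)² = (-4 + (-12)²)² = (-4 + 144)² = 140² = 19600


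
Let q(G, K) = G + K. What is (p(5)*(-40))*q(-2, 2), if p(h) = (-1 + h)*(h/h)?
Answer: 0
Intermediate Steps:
p(h) = -1 + h (p(h) = (-1 + h)*1 = -1 + h)
(p(5)*(-40))*q(-2, 2) = ((-1 + 5)*(-40))*(-2 + 2) = (4*(-40))*0 = -160*0 = 0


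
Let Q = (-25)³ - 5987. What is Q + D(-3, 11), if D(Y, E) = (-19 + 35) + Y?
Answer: -21599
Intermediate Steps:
D(Y, E) = 16 + Y
Q = -21612 (Q = -15625 - 5987 = -21612)
Q + D(-3, 11) = -21612 + (16 - 3) = -21612 + 13 = -21599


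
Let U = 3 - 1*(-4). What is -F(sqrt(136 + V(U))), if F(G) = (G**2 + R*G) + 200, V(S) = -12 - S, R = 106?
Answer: -317 - 318*sqrt(13) ≈ -1463.6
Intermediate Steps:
U = 7 (U = 3 + 4 = 7)
F(G) = 200 + G**2 + 106*G (F(G) = (G**2 + 106*G) + 200 = 200 + G**2 + 106*G)
-F(sqrt(136 + V(U))) = -(200 + (sqrt(136 + (-12 - 1*7)))**2 + 106*sqrt(136 + (-12 - 1*7))) = -(200 + (sqrt(136 + (-12 - 7)))**2 + 106*sqrt(136 + (-12 - 7))) = -(200 + (sqrt(136 - 19))**2 + 106*sqrt(136 - 19)) = -(200 + (sqrt(117))**2 + 106*sqrt(117)) = -(200 + (3*sqrt(13))**2 + 106*(3*sqrt(13))) = -(200 + 117 + 318*sqrt(13)) = -(317 + 318*sqrt(13)) = -317 - 318*sqrt(13)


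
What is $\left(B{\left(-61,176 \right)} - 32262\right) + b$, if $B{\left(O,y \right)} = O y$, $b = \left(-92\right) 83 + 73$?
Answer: $-50561$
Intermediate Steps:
$b = -7563$ ($b = -7636 + 73 = -7563$)
$\left(B{\left(-61,176 \right)} - 32262\right) + b = \left(\left(-61\right) 176 - 32262\right) - 7563 = \left(-10736 - 32262\right) - 7563 = -42998 - 7563 = -50561$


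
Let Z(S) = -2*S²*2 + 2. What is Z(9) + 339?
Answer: 17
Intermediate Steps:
Z(S) = 2 - 4*S² (Z(S) = -4*S² + 2 = 2 - 4*S²)
Z(9) + 339 = (2 - 4*9²) + 339 = (2 - 4*81) + 339 = (2 - 324) + 339 = -322 + 339 = 17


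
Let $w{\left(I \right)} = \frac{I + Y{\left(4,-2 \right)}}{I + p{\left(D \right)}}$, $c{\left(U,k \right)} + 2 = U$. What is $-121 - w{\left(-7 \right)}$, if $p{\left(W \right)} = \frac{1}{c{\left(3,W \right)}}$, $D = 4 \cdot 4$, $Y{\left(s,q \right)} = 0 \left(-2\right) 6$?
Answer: $- \frac{733}{6} \approx -122.17$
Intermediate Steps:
$Y{\left(s,q \right)} = 0$ ($Y{\left(s,q \right)} = 0 \cdot 6 = 0$)
$D = 16$
$c{\left(U,k \right)} = -2 + U$
$p{\left(W \right)} = 1$ ($p{\left(W \right)} = \frac{1}{-2 + 3} = 1^{-1} = 1$)
$w{\left(I \right)} = \frac{I}{1 + I}$ ($w{\left(I \right)} = \frac{I + 0}{I + 1} = \frac{I}{1 + I}$)
$-121 - w{\left(-7 \right)} = -121 - - \frac{7}{1 - 7} = -121 - - \frac{7}{-6} = -121 - \left(-7\right) \left(- \frac{1}{6}\right) = -121 - \frac{7}{6} = - \frac{733}{6}$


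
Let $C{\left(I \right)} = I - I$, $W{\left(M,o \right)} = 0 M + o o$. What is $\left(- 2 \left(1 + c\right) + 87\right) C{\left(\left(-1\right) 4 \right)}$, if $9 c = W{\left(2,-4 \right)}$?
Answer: $0$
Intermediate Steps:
$W{\left(M,o \right)} = o^{2}$ ($W{\left(M,o \right)} = 0 + o^{2} = o^{2}$)
$C{\left(I \right)} = 0$
$c = \frac{16}{9}$ ($c = \frac{\left(-4\right)^{2}}{9} = \frac{1}{9} \cdot 16 = \frac{16}{9} \approx 1.7778$)
$\left(- 2 \left(1 + c\right) + 87\right) C{\left(\left(-1\right) 4 \right)} = \left(- 2 \left(1 + \frac{16}{9}\right) + 87\right) 0 = \left(\left(-2\right) \frac{25}{9} + 87\right) 0 = \left(- \frac{50}{9} + 87\right) 0 = \frac{733}{9} \cdot 0 = 0$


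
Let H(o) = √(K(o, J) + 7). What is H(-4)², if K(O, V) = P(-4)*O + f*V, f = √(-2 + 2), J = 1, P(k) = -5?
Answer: 27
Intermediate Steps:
f = 0 (f = √0 = 0)
K(O, V) = -5*O (K(O, V) = -5*O + 0*V = -5*O + 0 = -5*O)
H(o) = √(7 - 5*o) (H(o) = √(-5*o + 7) = √(7 - 5*o))
H(-4)² = (√(7 - 5*(-4)))² = (√(7 + 20))² = (√27)² = (3*√3)² = 27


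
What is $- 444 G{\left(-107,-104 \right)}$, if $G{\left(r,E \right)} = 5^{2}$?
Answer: $-11100$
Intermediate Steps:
$G{\left(r,E \right)} = 25$
$- 444 G{\left(-107,-104 \right)} = \left(-444\right) 25 = -11100$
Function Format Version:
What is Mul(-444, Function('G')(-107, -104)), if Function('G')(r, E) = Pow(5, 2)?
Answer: -11100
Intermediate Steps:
Function('G')(r, E) = 25
Mul(-444, Function('G')(-107, -104)) = Mul(-444, 25) = -11100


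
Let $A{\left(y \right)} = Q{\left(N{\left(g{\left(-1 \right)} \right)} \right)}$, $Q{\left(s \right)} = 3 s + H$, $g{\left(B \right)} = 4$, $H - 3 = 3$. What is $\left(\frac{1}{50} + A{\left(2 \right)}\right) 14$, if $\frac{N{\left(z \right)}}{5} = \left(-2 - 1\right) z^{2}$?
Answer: $- \frac{249893}{25} \approx -9995.7$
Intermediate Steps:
$H = 6$ ($H = 3 + 3 = 6$)
$N{\left(z \right)} = - 15 z^{2}$ ($N{\left(z \right)} = 5 \left(-2 - 1\right) z^{2} = 5 \left(- 3 z^{2}\right) = - 15 z^{2}$)
$Q{\left(s \right)} = 6 + 3 s$ ($Q{\left(s \right)} = 3 s + 6 = 6 + 3 s$)
$A{\left(y \right)} = -714$ ($A{\left(y \right)} = 6 + 3 \left(- 15 \cdot 4^{2}\right) = 6 + 3 \left(\left(-15\right) 16\right) = 6 + 3 \left(-240\right) = 6 - 720 = -714$)
$\left(\frac{1}{50} + A{\left(2 \right)}\right) 14 = \left(\frac{1}{50} - 714\right) 14 = \left(- \frac{35699}{50}\right) 14 = - \frac{249893}{25}$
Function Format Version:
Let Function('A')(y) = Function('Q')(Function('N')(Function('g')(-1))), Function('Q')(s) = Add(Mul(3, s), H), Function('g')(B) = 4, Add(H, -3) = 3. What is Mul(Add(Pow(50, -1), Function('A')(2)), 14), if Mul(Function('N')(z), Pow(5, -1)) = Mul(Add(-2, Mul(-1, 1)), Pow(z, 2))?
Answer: Rational(-249893, 25) ≈ -9995.7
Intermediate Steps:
H = 6 (H = Add(3, 3) = 6)
Function('N')(z) = Mul(-15, Pow(z, 2)) (Function('N')(z) = Mul(5, Mul(Add(-2, Mul(-1, 1)), Pow(z, 2))) = Mul(5, Mul(Add(-2, -1), Pow(z, 2))) = Mul(5, Mul(-3, Pow(z, 2))) = Mul(-15, Pow(z, 2)))
Function('Q')(s) = Add(6, Mul(3, s)) (Function('Q')(s) = Add(Mul(3, s), 6) = Add(6, Mul(3, s)))
Function('A')(y) = -714 (Function('A')(y) = Add(6, Mul(3, Mul(-15, Pow(4, 2)))) = Add(6, Mul(3, Mul(-15, 16))) = Add(6, Mul(3, -240)) = Add(6, -720) = -714)
Mul(Add(Pow(50, -1), Function('A')(2)), 14) = Mul(Add(Pow(50, -1), -714), 14) = Mul(Add(Rational(1, 50), -714), 14) = Mul(Rational(-35699, 50), 14) = Rational(-249893, 25)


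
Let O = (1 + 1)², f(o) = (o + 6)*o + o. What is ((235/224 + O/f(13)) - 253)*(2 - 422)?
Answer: 11004543/104 ≈ 1.0581e+5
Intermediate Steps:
f(o) = o + o*(6 + o) (f(o) = (6 + o)*o + o = o*(6 + o) + o = o + o*(6 + o))
O = 4 (O = 2² = 4)
((235/224 + O/f(13)) - 253)*(2 - 422) = ((235/224 + 4/((13*(7 + 13)))) - 253)*(2 - 422) = ((235*(1/224) + 4/((13*20))) - 253)*(-420) = ((235/224 + 4/260) - 253)*(-420) = ((235/224 + 4*(1/260)) - 253)*(-420) = ((235/224 + 1/65) - 253)*(-420) = (15499/14560 - 253)*(-420) = -3668181/14560*(-420) = 11004543/104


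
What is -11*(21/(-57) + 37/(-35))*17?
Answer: 177276/665 ≈ 266.58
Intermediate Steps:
-11*(21/(-57) + 37/(-35))*17 = -11*(21*(-1/57) + 37*(-1/35))*17 = -11*(-7/19 - 37/35)*17 = -(-10428)*17/665 = -11*(-16116/665) = 177276/665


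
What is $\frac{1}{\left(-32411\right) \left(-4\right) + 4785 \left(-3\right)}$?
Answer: $\frac{1}{115289} \approx 8.6739 \cdot 10^{-6}$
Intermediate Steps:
$\frac{1}{\left(-32411\right) \left(-4\right) + 4785 \left(-3\right)} = \frac{1}{129644 - 14355} = \frac{1}{115289}$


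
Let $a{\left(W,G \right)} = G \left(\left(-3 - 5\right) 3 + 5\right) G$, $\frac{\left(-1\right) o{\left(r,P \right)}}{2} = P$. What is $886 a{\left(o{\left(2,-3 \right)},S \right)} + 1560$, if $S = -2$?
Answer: $-65776$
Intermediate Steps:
$o{\left(r,P \right)} = - 2 P$
$a{\left(W,G \right)} = - 19 G^{2}$ ($a{\left(W,G \right)} = G \left(\left(-8\right) 3 + 5\right) G = G \left(-24 + 5\right) G = G \left(-19\right) G = - 19 G G = - 19 G^{2}$)
$886 a{\left(o{\left(2,-3 \right)},S \right)} + 1560 = 886 \left(- 19 \left(-2\right)^{2}\right) + 1560 = 886 \left(\left(-19\right) 4\right) + 1560 = 886 \left(-76\right) + 1560 = -67336 + 1560 = -65776$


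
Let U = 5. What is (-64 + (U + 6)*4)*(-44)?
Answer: 880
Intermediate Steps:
(-64 + (U + 6)*4)*(-44) = (-64 + (5 + 6)*4)*(-44) = (-64 + 11*4)*(-44) = (-64 + 44)*(-44) = -20*(-44) = 880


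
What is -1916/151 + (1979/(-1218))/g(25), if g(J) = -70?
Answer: -163059331/12874260 ≈ -12.666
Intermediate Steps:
-1916/151 + (1979/(-1218))/g(25) = -1916/151 + (1979/(-1218))/(-70) = -1916*1/151 + (1979*(-1/1218))*(-1/70) = -1916/151 - 1979/1218*(-1/70) = -1916/151 + 1979/85260 = -163059331/12874260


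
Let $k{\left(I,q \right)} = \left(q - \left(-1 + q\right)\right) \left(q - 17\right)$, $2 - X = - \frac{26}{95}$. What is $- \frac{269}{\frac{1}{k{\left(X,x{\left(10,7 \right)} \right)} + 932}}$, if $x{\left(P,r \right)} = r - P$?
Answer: $-245328$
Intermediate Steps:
$X = \frac{216}{95}$ ($X = 2 - - \frac{26}{95} = 2 + \frac{26}{95} = \frac{216}{95} \approx 2.2737$)
$k{\left(I,q \right)} = -17 + q$ ($k{\left(I,q \right)} = 1 \left(-17 + q\right) = -17 + q$)
$- \frac{269}{\frac{1}{k{\left(X,x{\left(10,7 \right)} \right)} + 932}} = - \frac{269}{\frac{1}{\left(-17 + \left(7 - 10\right)\right) + 932}} = - \frac{269}{\frac{1}{\left(-17 - 3\right) + 932}} = - \frac{269}{\frac{1}{-20 + 932}} = - \frac{269}{\frac{1}{912}} = - 269 \frac{1}{\frac{1}{912}} = \left(-269\right) 912 = -245328$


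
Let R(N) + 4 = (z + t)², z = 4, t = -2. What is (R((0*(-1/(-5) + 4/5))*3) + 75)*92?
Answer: 6900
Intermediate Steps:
R(N) = 0 (R(N) = -4 + (4 - 2)² = -4 + 2² = -4 + 4 = 0)
(R((0*(-1/(-5) + 4/5))*3) + 75)*92 = (0 + 75)*92 = 75*92 = 6900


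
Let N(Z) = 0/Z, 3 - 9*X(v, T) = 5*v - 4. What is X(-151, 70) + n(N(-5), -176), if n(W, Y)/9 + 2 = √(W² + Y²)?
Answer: 4952/3 ≈ 1650.7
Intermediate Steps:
X(v, T) = 7/9 - 5*v/9 (X(v, T) = ⅓ - (5*v - 4)/9 = ⅓ - (-4 + 5*v)/9 = ⅓ + (4/9 - 5*v/9) = 7/9 - 5*v/9)
N(Z) = 0
n(W, Y) = -18 + 9*√(W² + Y²)
X(-151, 70) + n(N(-5), -176) = (7/9 - 5/9*(-151)) + (-18 + 9*√(0² + (-176)²)) = (7/9 + 755/9) + (-18 + 9*√(0 + 30976)) = 254/3 + (-18 + 9*√30976) = 254/3 + (-18 + 9*176) = 254/3 + (-18 + 1584) = 254/3 + 1566 = 4952/3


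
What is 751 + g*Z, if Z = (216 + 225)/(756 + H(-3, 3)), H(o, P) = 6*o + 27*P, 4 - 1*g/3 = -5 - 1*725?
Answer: 25177/13 ≈ 1936.7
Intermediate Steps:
g = 2202 (g = 12 - 3*(-5 - 1*725) = 12 - 3*(-5 - 725) = 12 - 3*(-730) = 12 + 2190 = 2202)
Z = 7/13 (Z = (216 + 225)/(756 + (6*(-3) + 27*3)) = 441/(756 + (-18 + 81)) = 441/(756 + 63) = 441/819 = 441*(1/819) = 7/13 ≈ 0.53846)
751 + g*Z = 751 + 2202*(7/13) = 751 + 15414/13 = 25177/13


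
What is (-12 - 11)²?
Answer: 529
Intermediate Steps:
(-12 - 11)² = (-23)² = 529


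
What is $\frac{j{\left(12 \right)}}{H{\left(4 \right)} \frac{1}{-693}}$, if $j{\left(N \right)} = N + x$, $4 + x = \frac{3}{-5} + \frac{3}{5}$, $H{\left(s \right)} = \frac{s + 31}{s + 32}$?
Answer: $- \frac{28512}{5} \approx -5702.4$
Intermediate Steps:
$H{\left(s \right)} = \frac{31 + s}{32 + s}$
$x = -4$ ($x = -4 + \left(\frac{3}{-5} + \frac{3}{5}\right) = -4 + \left(3 \left(- \frac{1}{5}\right) + 3 \cdot \frac{1}{5}\right) = -4 + \left(- \frac{3}{5} + \frac{3}{5}\right) = -4 + 0 = -4$)
$j{\left(N \right)} = -4 + N$ ($j{\left(N \right)} = N - 4 = -4 + N$)
$\frac{j{\left(12 \right)}}{H{\left(4 \right)} \frac{1}{-693}} = \frac{-4 + 12}{\frac{31 + 4}{32 + 4} \frac{1}{-693}} = \frac{8}{\frac{1}{36} \cdot 35 \left(- \frac{1}{693}\right)} = \frac{8}{\frac{35}{36} \left(- \frac{1}{693}\right)} = \frac{8}{- \frac{5}{3564}} = 8 \left(- \frac{3564}{5}\right) = - \frac{28512}{5}$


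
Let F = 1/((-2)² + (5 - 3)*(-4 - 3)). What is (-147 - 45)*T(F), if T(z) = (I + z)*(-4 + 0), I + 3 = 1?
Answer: -8064/5 ≈ -1612.8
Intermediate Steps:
I = -2 (I = -3 + 1 = -2)
F = -⅒ (F = 1/(4 + 2*(-7)) = 1/(4 - 14) = 1/(-10) = -⅒ ≈ -0.10000)
T(z) = 8 - 4*z (T(z) = (-2 + z)*(-4 + 0) = (-2 + z)*(-4) = 8 - 4*z)
(-147 - 45)*T(F) = (-147 - 45)*(8 - 4*(-⅒)) = -192*(8 + ⅖) = -192*42/5 = -8064/5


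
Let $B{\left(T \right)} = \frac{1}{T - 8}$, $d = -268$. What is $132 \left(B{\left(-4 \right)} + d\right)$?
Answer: $-35387$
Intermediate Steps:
$B{\left(T \right)} = \frac{1}{-8 + T}$
$132 \left(B{\left(-4 \right)} + d\right) = 132 \left(\frac{1}{-8 - 4} - 268\right) = 132 \left(\frac{1}{-12} - 268\right) = 132 \left(- \frac{1}{12} - 268\right) = 132 \left(- \frac{3217}{12}\right) = -35387$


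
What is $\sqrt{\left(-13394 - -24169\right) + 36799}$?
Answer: $3 \sqrt{5286} \approx 218.11$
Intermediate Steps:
$\sqrt{\left(-13394 - -24169\right) + 36799} = \sqrt{\left(-13394 + 24169\right) + 36799} = \sqrt{10775 + 36799} = \sqrt{47574} = 3 \sqrt{5286}$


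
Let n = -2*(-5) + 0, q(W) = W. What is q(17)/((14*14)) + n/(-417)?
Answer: 5129/81732 ≈ 0.062754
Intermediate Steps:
n = 10 (n = 10 + 0 = 10)
q(17)/((14*14)) + n/(-417) = 17/((14*14)) + 10/(-417) = 17/196 + 10*(-1/417) = 17*(1/196) - 10/417 = 17/196 - 10/417 = 5129/81732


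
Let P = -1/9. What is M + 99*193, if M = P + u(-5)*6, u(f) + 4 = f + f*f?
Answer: 172826/9 ≈ 19203.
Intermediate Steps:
P = -1/9 (P = -1*1/9 = -1/9 ≈ -0.11111)
u(f) = -4 + f + f**2 (u(f) = -4 + (f + f*f) = -4 + (f + f**2) = -4 + f + f**2)
M = 863/9 (M = -1/9 + (-4 - 5 + (-5)**2)*6 = -1/9 + (-4 - 5 + 25)*6 = -1/9 + 16*6 = -1/9 + 96 = 863/9 ≈ 95.889)
M + 99*193 = 863/9 + 99*193 = 863/9 + 19107 = 172826/9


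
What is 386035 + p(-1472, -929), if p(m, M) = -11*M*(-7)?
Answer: 314502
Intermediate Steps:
p(m, M) = 77*M
386035 + p(-1472, -929) = 386035 + 77*(-929) = 386035 - 71533 = 314502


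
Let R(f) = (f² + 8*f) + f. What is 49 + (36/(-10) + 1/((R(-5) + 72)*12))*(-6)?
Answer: 36707/520 ≈ 70.590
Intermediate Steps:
R(f) = f² + 9*f
49 + (36/(-10) + 1/((R(-5) + 72)*12))*(-6) = 49 + (36/(-10) + 1/((-5*(9 - 5) + 72)*12))*(-6) = 49 + (36*(-⅒) + (1/12)/(-5*4 + 72))*(-6) = 49 + (-18/5 + (1/12)/(-20 + 72))*(-6) = 49 + (-18/5 + (1/12)/52)*(-6) = 49 + (-18/5 + (1/52)*(1/12))*(-6) = 49 + (-18/5 + 1/624)*(-6) = 49 - 11227/3120*(-6) = 49 + 11227/520 = 36707/520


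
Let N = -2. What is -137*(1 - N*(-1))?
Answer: 137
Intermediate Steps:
-137*(1 - N*(-1)) = -137*(1 - (-2)*(-1)) = -137*(1 - 1*2) = -137*(1 - 2) = -137*(-1) = 137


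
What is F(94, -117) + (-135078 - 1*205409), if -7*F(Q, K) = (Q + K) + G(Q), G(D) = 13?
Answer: -2383399/7 ≈ -3.4049e+5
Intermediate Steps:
F(Q, K) = -13/7 - K/7 - Q/7 (F(Q, K) = -((Q + K) + 13)/7 = -((K + Q) + 13)/7 = -(13 + K + Q)/7 = -13/7 - K/7 - Q/7)
F(94, -117) + (-135078 - 1*205409) = (-13/7 - 1/7*(-117) - 1/7*94) + (-135078 - 1*205409) = (-13/7 + 117/7 - 94/7) + (-135078 - 205409) = 10/7 - 340487 = -2383399/7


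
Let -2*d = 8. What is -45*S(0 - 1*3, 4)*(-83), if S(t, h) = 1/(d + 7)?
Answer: 1245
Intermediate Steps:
d = -4 (d = -½*8 = -4)
S(t, h) = ⅓ (S(t, h) = 1/(-4 + 7) = 1/3 = ⅓)
-45*S(0 - 1*3, 4)*(-83) = -45*⅓*(-83) = -15*(-83) = 1245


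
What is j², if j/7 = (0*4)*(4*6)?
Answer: 0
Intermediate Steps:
j = 0 (j = 7*((0*4)*(4*6)) = 7*(0*24) = 7*0 = 0)
j² = 0² = 0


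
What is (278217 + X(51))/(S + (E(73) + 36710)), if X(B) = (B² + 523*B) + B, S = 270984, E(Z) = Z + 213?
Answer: 51257/51330 ≈ 0.99858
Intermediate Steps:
E(Z) = 213 + Z
X(B) = B² + 524*B
(278217 + X(51))/(S + (E(73) + 36710)) = (278217 + 51*(524 + 51))/(270984 + ((213 + 73) + 36710)) = (278217 + 51*575)/(270984 + (286 + 36710)) = (278217 + 29325)/(270984 + 36996) = 307542/307980 = 307542*(1/307980) = 51257/51330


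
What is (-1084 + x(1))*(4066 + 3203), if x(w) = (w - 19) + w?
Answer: -8003169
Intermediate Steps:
x(w) = -19 + 2*w (x(w) = (-19 + w) + w = -19 + 2*w)
(-1084 + x(1))*(4066 + 3203) = (-1084 + (-19 + 2*1))*(4066 + 3203) = (-1084 + (-19 + 2))*7269 = (-1084 - 17)*7269 = -1101*7269 = -8003169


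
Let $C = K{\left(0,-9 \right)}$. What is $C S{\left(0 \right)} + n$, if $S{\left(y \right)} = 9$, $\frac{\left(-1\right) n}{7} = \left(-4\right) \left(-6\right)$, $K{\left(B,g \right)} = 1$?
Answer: $-159$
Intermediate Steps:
$C = 1$
$n = -168$ ($n = - 7 \left(\left(-4\right) \left(-6\right)\right) = \left(-7\right) 24 = -168$)
$C S{\left(0 \right)} + n = 1 \cdot 9 - 168 = 9 - 168 = -159$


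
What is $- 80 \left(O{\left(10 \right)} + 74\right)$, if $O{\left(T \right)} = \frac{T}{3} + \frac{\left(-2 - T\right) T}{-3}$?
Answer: $- \frac{28160}{3} \approx -9386.7$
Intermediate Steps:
$O{\left(T \right)} = \frac{T}{3} - \frac{T \left(-2 - T\right)}{3}$ ($O{\left(T \right)} = T \frac{1}{3} + T \left(-2 - T\right) \left(- \frac{1}{3}\right) = \frac{T}{3} - \frac{T \left(-2 - T\right)}{3}$)
$- 80 \left(O{\left(10 \right)} + 74\right) = - 80 \left(\frac{1}{3} \cdot 10 \left(3 + 10\right) + 74\right) = - 80 \left(\frac{1}{3} \cdot 10 \cdot 13 + 74\right) = - 80 \left(\frac{130}{3} + 74\right) = \left(-80\right) \frac{352}{3} = - \frac{28160}{3}$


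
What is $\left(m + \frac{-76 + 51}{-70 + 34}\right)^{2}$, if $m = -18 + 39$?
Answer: $\frac{609961}{1296} \approx 470.65$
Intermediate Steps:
$m = 21$
$\left(m + \frac{-76 + 51}{-70 + 34}\right)^{2} = \left(21 + \frac{-76 + 51}{-70 + 34}\right)^{2} = \left(21 - \frac{25}{-36}\right)^{2} = \left(21 - - \frac{25}{36}\right)^{2} = \left(21 + \frac{25}{36}\right)^{2} = \left(\frac{781}{36}\right)^{2} = \frac{609961}{1296}$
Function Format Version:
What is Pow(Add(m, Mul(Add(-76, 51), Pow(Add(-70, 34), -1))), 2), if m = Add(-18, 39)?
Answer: Rational(609961, 1296) ≈ 470.65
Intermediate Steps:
m = 21
Pow(Add(m, Mul(Add(-76, 51), Pow(Add(-70, 34), -1))), 2) = Pow(Add(21, Mul(Add(-76, 51), Pow(Add(-70, 34), -1))), 2) = Pow(Add(21, Mul(-25, Pow(-36, -1))), 2) = Pow(Add(21, Mul(-25, Rational(-1, 36))), 2) = Pow(Add(21, Rational(25, 36)), 2) = Pow(Rational(781, 36), 2) = Rational(609961, 1296)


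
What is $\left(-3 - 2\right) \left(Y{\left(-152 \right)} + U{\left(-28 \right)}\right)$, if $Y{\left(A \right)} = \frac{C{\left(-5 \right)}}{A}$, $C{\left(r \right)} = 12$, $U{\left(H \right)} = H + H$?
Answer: $\frac{10655}{38} \approx 280.39$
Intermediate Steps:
$U{\left(H \right)} = 2 H$
$Y{\left(A \right)} = \frac{12}{A}$
$\left(-3 - 2\right) \left(Y{\left(-152 \right)} + U{\left(-28 \right)}\right) = \left(-3 - 2\right) \left(\frac{12}{-152} + 2 \left(-28\right)\right) = - 5 \left(12 \left(- \frac{1}{152}\right) - 56\right) = - 5 \left(- \frac{3}{38} - 56\right) = \left(-5\right) \left(- \frac{2131}{38}\right) = \frac{10655}{38}$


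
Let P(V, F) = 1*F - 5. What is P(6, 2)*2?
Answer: -6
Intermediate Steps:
P(V, F) = -5 + F (P(V, F) = F - 5 = -5 + F)
P(6, 2)*2 = (-5 + 2)*2 = -3*2 = -6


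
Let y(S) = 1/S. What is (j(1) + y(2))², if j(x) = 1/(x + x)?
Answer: 1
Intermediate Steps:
j(x) = 1/(2*x)
(j(1) + y(2))² = ((½)/1 + 1/2)² = ((½)*1 + ½)² = (½ + ½)² = 1² = 1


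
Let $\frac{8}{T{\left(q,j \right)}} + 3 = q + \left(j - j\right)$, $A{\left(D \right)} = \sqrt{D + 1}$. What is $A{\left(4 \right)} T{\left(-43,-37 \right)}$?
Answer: $- \frac{4 \sqrt{5}}{23} \approx -0.38888$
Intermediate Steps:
$A{\left(D \right)} = \sqrt{1 + D}$
$T{\left(q,j \right)} = \frac{8}{-3 + q}$ ($T{\left(q,j \right)} = \frac{8}{-3 + \left(q + \left(j - j\right)\right)} = \frac{8}{-3 + \left(q + 0\right)} = \frac{8}{-3 + q}$)
$A{\left(4 \right)} T{\left(-43,-37 \right)} = \sqrt{1 + 4} \frac{8}{-3 - 43} = \sqrt{5} \frac{8}{-46} = \sqrt{5} \cdot 8 \left(- \frac{1}{46}\right) = \sqrt{5} \left(- \frac{4}{23}\right) = - \frac{4 \sqrt{5}}{23}$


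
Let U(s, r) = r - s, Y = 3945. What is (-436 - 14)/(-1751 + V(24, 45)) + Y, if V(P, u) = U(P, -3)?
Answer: 3507330/889 ≈ 3945.3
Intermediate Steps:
V(P, u) = -3 - P
(-436 - 14)/(-1751 + V(24, 45)) + Y = (-436 - 14)/(-1751 + (-3 - 1*24)) + 3945 = -450/(-1751 + (-3 - 24)) + 3945 = -450/(-1751 - 27) + 3945 = -450/(-1778) + 3945 = -450*(-1/1778) + 3945 = 225/889 + 3945 = 3507330/889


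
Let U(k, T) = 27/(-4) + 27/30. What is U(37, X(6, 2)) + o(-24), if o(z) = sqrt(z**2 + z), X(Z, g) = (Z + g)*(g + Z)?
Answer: -117/20 + 2*sqrt(138) ≈ 17.645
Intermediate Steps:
X(Z, g) = (Z + g)**2 (X(Z, g) = (Z + g)*(Z + g) = (Z + g)**2)
U(k, T) = -117/20 (U(k, T) = 27*(-1/4) + 27*(1/30) = -27/4 + 9/10 = -117/20)
o(z) = sqrt(z + z**2)
U(37, X(6, 2)) + o(-24) = -117/20 + sqrt(-24*(1 - 24)) = -117/20 + sqrt(-24*(-23)) = -117/20 + sqrt(552) = -117/20 + 2*sqrt(138)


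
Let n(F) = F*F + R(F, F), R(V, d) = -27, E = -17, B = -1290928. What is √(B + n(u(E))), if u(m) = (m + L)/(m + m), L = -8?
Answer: I*√1492343355/34 ≈ 1136.2*I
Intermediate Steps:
u(m) = (-8 + m)/(2*m) (u(m) = (m - 8)/(m + m) = (-8 + m)/((2*m)) = (-8 + m)*(1/(2*m)) = (-8 + m)/(2*m))
n(F) = -27 + F² (n(F) = F*F - 27 = F² - 27 = -27 + F²)
√(B + n(u(E))) = √(-1290928 + (-27 + ((½)*(-8 - 17)/(-17))²)) = √(-1290928 + (-27 + ((½)*(-1/17)*(-25))²)) = √(-1290928 + (-27 + (25/34)²)) = √(-1290928 + (-27 + 625/1156)) = √(-1290928 - 30587/1156) = √(-1492343355/1156) = I*√1492343355/34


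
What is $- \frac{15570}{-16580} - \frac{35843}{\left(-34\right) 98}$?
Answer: $\frac{32307809}{2762228} \approx 11.696$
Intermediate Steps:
$- \frac{15570}{-16580} - \frac{35843}{\left(-34\right) 98} = \left(-15570\right) \left(- \frac{1}{16580}\right) - \frac{35843}{-3332} = \frac{1557}{1658} - - \frac{35843}{3332} = \frac{1557}{1658} + \frac{35843}{3332} = \frac{32307809}{2762228}$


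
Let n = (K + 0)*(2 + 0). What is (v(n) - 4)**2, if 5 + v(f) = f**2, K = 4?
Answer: 3025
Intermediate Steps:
n = 8 (n = (4 + 0)*(2 + 0) = 4*2 = 8)
v(f) = -5 + f**2
(v(n) - 4)**2 = ((-5 + 8**2) - 4)**2 = ((-5 + 64) - 4)**2 = (59 - 4)**2 = 55**2 = 3025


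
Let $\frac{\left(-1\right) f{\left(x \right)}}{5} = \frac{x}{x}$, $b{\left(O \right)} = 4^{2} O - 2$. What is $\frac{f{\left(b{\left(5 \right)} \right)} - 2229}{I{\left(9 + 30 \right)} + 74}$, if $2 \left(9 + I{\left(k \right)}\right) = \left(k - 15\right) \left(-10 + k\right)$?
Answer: $- \frac{2234}{413} \approx -5.4092$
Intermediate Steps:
$b{\left(O \right)} = -2 + 16 O$ ($b{\left(O \right)} = 16 O - 2 = -2 + 16 O$)
$I{\left(k \right)} = -9 + \frac{\left(-15 + k\right) \left(-10 + k\right)}{2}$ ($I{\left(k \right)} = -9 + \frac{\left(k - 15\right) \left(-10 + k\right)}{2} = -9 + \frac{\left(-15 + k\right) \left(-10 + k\right)}{2}$)
$f{\left(x \right)} = -5$ ($f{\left(x \right)} = - 5 \frac{x}{x} = \left(-5\right) 1 = -5$)
$\frac{f{\left(b{\left(5 \right)} \right)} - 2229}{I{\left(9 + 30 \right)} + 74} = \frac{-5 - 2229}{\left(66 + \frac{\left(9 + 30\right)^{2}}{2} - \frac{25 \left(9 + 30\right)}{2}\right) + 74} = - \frac{2234}{\left(66 + \frac{39^{2}}{2} - \frac{975}{2}\right) + 74} = - \frac{2234}{\left(66 + \frac{1}{2} \cdot 1521 - \frac{975}{2}\right) + 74} = - \frac{2234}{\left(66 + \frac{1521}{2} - \frac{975}{2}\right) + 74} = - \frac{2234}{339 + 74} = - \frac{2234}{413}$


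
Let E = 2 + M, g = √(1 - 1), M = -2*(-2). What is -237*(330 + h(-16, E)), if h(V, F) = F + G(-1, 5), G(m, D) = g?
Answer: -79632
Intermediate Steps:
M = 4
g = 0 (g = √0 = 0)
G(m, D) = 0
E = 6 (E = 2 + 4 = 6)
h(V, F) = F (h(V, F) = F + 0 = F)
-237*(330 + h(-16, E)) = -237*(330 + 6) = -237*336 = -79632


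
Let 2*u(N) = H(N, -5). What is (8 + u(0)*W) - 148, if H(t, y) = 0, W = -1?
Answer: -140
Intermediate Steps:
u(N) = 0 (u(N) = (½)*0 = 0)
(8 + u(0)*W) - 148 = (8 + 0*(-1)) - 148 = (8 + 0) - 148 = 8 - 148 = -140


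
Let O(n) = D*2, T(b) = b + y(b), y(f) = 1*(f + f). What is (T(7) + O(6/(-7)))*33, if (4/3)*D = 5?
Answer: 1881/2 ≈ 940.50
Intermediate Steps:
D = 15/4 (D = (¾)*5 = 15/4 ≈ 3.7500)
y(f) = 2*f (y(f) = 1*(2*f) = 2*f)
T(b) = 3*b (T(b) = b + 2*b = 3*b)
O(n) = 15/2 (O(n) = (15/4)*2 = 15/2)
(T(7) + O(6/(-7)))*33 = (3*7 + 15/2)*33 = (21 + 15/2)*33 = (57/2)*33 = 1881/2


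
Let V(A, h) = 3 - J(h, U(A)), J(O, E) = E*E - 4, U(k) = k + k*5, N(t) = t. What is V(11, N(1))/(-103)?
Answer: 4349/103 ≈ 42.223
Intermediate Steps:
U(k) = 6*k (U(k) = k + 5*k = 6*k)
J(O, E) = -4 + E**2 (J(O, E) = E**2 - 4 = -4 + E**2)
V(A, h) = 7 - 36*A**2 (V(A, h) = 3 - (-4 + (6*A)**2) = 3 - (-4 + 36*A**2) = 3 + (4 - 36*A**2) = 7 - 36*A**2)
V(11, N(1))/(-103) = (7 - 36*11**2)/(-103) = (7 - 36*121)*(-1/103) = (7 - 4356)*(-1/103) = -4349*(-1/103) = 4349/103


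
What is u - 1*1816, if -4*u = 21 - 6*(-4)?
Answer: -7309/4 ≈ -1827.3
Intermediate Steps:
u = -45/4 (u = -(21 - 6*(-4))/4 = -(21 + 24)/4 = -1/4*45 = -45/4 ≈ -11.250)
u - 1*1816 = -45/4 - 1*1816 = -45/4 - 1816 = -7309/4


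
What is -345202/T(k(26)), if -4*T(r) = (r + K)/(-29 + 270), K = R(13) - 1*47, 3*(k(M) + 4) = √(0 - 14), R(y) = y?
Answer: -56904478488/6505 - 499162092*I*√14/6505 ≈ -8.7478e+6 - 2.8712e+5*I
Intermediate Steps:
k(M) = -4 + I*√14/3 (k(M) = -4 + √(0 - 14)/3 = -4 + √(-14)/3 = -4 + (I*√14)/3 = -4 + I*√14/3)
K = -34 (K = 13 - 1*47 = 13 - 47 = -34)
T(r) = 17/482 - r/964 (T(r) = -(r - 34)/(4*(-29 + 270)) = -(-34 + r)/(4*241) = -(-34/241 + r/241)/4 = 17/482 - r/964)
-345202/T(k(26)) = -345202/(17/482 - (-4 + I*√14/3)/964) = -345202/(17/482 + (1/241 - I*√14/2892)) = -345202/(19/482 - I*√14/2892)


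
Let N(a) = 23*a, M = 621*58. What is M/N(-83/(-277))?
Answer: 433782/83 ≈ 5226.3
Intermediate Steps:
M = 36018
M/N(-83/(-277)) = 36018/((23*(-83/(-277)))) = 36018/((23*(-83*(-1/277)))) = 36018/((23*(83/277))) = 36018/(1909/277) = 36018*(277/1909) = 433782/83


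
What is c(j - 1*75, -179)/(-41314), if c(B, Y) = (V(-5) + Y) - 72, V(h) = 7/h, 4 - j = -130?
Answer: 631/103285 ≈ 0.0061093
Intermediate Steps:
j = 134 (j = 4 - 1*(-130) = 4 + 130 = 134)
c(B, Y) = -367/5 + Y (c(B, Y) = (7/(-5) + Y) - 72 = (7*(-1/5) + Y) - 72 = (-7/5 + Y) - 72 = -367/5 + Y)
c(j - 1*75, -179)/(-41314) = (-367/5 - 179)/(-41314) = -1262/5*(-1/41314) = 631/103285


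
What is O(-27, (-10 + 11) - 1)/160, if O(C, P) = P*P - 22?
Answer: -11/80 ≈ -0.13750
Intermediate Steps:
O(C, P) = -22 + P**2 (O(C, P) = P**2 - 22 = -22 + P**2)
O(-27, (-10 + 11) - 1)/160 = (-22 + ((-10 + 11) - 1)**2)/160 = (-22 + (1 - 1)**2)*(1/160) = (-22 + 0**2)*(1/160) = (-22 + 0)*(1/160) = -22*1/160 = -11/80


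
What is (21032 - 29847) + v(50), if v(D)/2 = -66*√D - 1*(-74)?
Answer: -8667 - 660*√2 ≈ -9600.4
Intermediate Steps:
v(D) = 148 - 132*√D (v(D) = 2*(-66*√D - 1*(-74)) = 2*(-66*√D + 74) = 2*(74 - 66*√D) = 148 - 132*√D)
(21032 - 29847) + v(50) = (21032 - 29847) + (148 - 660*√2) = -8815 + (148 - 660*√2) = -8667 - 660*√2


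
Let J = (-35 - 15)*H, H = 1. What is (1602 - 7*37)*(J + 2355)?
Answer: 3095615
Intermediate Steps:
J = -50 (J = (-35 - 15)*1 = -50*1 = -50)
(1602 - 7*37)*(J + 2355) = (1602 - 7*37)*(-50 + 2355) = (1602 - 259)*2305 = 1343*2305 = 3095615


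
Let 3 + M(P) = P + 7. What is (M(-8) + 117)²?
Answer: 12769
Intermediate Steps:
M(P) = 4 + P (M(P) = -3 + (P + 7) = -3 + (7 + P) = 4 + P)
(M(-8) + 117)² = ((4 - 8) + 117)² = (-4 + 117)² = 113² = 12769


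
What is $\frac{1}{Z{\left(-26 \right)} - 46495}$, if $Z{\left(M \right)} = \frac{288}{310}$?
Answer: $- \frac{155}{7206581} \approx -2.1508 \cdot 10^{-5}$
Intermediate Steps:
$Z{\left(M \right)} = \frac{144}{155}$ ($Z{\left(M \right)} = 288 \cdot \frac{1}{310} = \frac{144}{155}$)
$\frac{1}{Z{\left(-26 \right)} - 46495} = \frac{1}{\frac{144}{155} - 46495} = \frac{1}{- \frac{7206581}{155}} = - \frac{155}{7206581}$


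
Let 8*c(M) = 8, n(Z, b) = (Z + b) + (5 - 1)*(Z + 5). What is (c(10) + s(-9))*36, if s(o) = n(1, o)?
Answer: 612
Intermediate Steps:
n(Z, b) = 20 + b + 5*Z (n(Z, b) = (Z + b) + 4*(5 + Z) = (Z + b) + (20 + 4*Z) = 20 + b + 5*Z)
s(o) = 25 + o (s(o) = 20 + o + 5*1 = 20 + o + 5 = 25 + o)
c(M) = 1 (c(M) = (⅛)*8 = 1)
(c(10) + s(-9))*36 = (1 + (25 - 9))*36 = (1 + 16)*36 = 17*36 = 612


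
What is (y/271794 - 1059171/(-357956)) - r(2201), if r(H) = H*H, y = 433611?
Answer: -78552124986592129/16215048844 ≈ -4.8444e+6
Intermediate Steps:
r(H) = H²
(y/271794 - 1059171/(-357956)) - r(2201) = (433611/271794 - 1059171/(-357956)) - 1*2201² = (433611*(1/271794) - 1059171*(-1/357956)) - 1*4844401 = (144537/90598 + 1059171/357956) - 4844401 = 73848330315/16215048844 - 4844401 = -78552124986592129/16215048844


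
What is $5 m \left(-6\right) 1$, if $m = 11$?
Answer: $-330$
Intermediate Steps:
$5 m \left(-6\right) 1 = 5 \cdot 11 \left(-6\right) 1 = 55 \left(-6\right) 1 = \left(-330\right) 1 = -330$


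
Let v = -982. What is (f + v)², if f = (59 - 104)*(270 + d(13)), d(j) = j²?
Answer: 430023169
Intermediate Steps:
f = -19755 (f = (59 - 104)*(270 + 13²) = -45*(270 + 169) = -45*439 = -19755)
(f + v)² = (-19755 - 982)² = (-20737)² = 430023169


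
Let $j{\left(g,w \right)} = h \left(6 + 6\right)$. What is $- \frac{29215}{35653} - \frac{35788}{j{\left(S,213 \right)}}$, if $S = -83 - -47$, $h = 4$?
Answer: $- \frac{319337971}{427836} \approx -746.4$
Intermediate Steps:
$S = -36$ ($S = -83 + 47 = -36$)
$j{\left(g,w \right)} = 48$ ($j{\left(g,w \right)} = 4 \left(6 + 6\right) = 4 \cdot 12 = 48$)
$- \frac{29215}{35653} - \frac{35788}{j{\left(S,213 \right)}} = - \frac{29215}{35653} - \frac{35788}{48} = \left(-29215\right) \frac{1}{35653} - \frac{8947}{12} = - \frac{29215}{35653} - \frac{8947}{12} = - \frac{319337971}{427836}$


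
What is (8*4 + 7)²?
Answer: 1521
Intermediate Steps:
(8*4 + 7)² = (32 + 7)² = 39² = 1521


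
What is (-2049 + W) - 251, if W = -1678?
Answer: -3978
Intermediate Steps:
(-2049 + W) - 251 = (-2049 - 1678) - 251 = -3727 - 251 = -3978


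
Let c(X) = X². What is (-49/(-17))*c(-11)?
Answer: 5929/17 ≈ 348.76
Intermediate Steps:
(-49/(-17))*c(-11) = -49/(-17)*(-11)² = -49*(-1/17)*121 = (49/17)*121 = 5929/17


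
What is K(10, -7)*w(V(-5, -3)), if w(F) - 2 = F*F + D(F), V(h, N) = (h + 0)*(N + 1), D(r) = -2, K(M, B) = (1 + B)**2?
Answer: 3600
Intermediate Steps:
V(h, N) = h*(1 + N)
w(F) = F**2 (w(F) = 2 + (F*F - 2) = 2 + (F**2 - 2) = 2 + (-2 + F**2) = F**2)
K(10, -7)*w(V(-5, -3)) = (1 - 7)**2*(-5*(1 - 3))**2 = (-6)**2*(-5*(-2))**2 = 36*10**2 = 36*100 = 3600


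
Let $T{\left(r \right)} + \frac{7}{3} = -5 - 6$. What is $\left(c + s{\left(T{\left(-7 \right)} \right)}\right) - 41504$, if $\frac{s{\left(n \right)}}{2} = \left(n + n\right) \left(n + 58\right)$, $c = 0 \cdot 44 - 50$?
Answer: $- \frac{395426}{9} \approx -43936.0$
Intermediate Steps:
$c = -50$ ($c = 0 - 50 = -50$)
$T{\left(r \right)} = - \frac{40}{3}$ ($T{\left(r \right)} = - \frac{7}{3} - 11 = - \frac{40}{3}$)
$s{\left(n \right)} = 4 n \left(58 + n\right)$ ($s{\left(n \right)} = 2 \left(n + n\right) \left(n + 58\right) = 2 \cdot 2 n \left(58 + n\right) = 4 n \left(58 + n\right)$)
$\left(c + s{\left(T{\left(-7 \right)} \right)}\right) - 41504 = \left(-50 + 4 \left(- \frac{40}{3}\right) \left(58 - \frac{40}{3}\right)\right) - 41504 = \left(-50 + 4 \left(- \frac{40}{3}\right) \frac{134}{3}\right) - 41504 = \left(-50 - \frac{21440}{9}\right) - 41504 = - \frac{21890}{9} - 41504 = - \frac{395426}{9}$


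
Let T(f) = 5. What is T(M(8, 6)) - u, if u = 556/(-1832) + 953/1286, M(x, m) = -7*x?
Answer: 671805/147247 ≈ 4.5624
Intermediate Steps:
u = 64430/147247 (u = 556*(-1/1832) + 953*(1/1286) = -139/458 + 953/1286 = 64430/147247 ≈ 0.43756)
T(M(8, 6)) - u = 5 - 1*64430/147247 = 5 - 64430/147247 = 671805/147247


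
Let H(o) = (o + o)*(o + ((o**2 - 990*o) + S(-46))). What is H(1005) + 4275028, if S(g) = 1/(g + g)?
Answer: 1683407083/46 ≈ 3.6596e+7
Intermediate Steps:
S(g) = 1/(2*g)
H(o) = 2*o*(-1/92 + o**2 - 989*o) (H(o) = (o + o)*(o + ((o**2 - 990*o) + (1/2)/(-46))) = (2*o)*(o + ((o**2 - 990*o) + (1/2)*(-1/46))) = (2*o)*(o + ((o**2 - 990*o) - 1/92)) = (2*o)*(o + (-1/92 + o**2 - 990*o)) = (2*o)*(-1/92 + o**2 - 989*o) = 2*o*(-1/92 + o**2 - 989*o))
H(1005) + 4275028 = (1/46)*1005*(-1 - 90988*1005 + 92*1005**2) + 4275028 = (1/46)*1005*(-1 - 91442940 + 92*1010025) + 4275028 = (1/46)*1005*(-1 - 91442940 + 92922300) + 4275028 = (1/46)*1005*1479359 + 4275028 = 1486755795/46 + 4275028 = 1683407083/46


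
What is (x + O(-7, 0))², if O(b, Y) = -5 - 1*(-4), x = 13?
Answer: 144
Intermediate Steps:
O(b, Y) = -1 (O(b, Y) = -5 + 4 = -1)
(x + O(-7, 0))² = (13 - 1)² = 12² = 144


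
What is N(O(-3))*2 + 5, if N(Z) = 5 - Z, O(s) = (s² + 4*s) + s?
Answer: 27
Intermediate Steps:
O(s) = s² + 5*s
N(O(-3))*2 + 5 = (5 - (-3)*(5 - 3))*2 + 5 = (5 - (-3)*2)*2 + 5 = (5 - 1*(-6))*2 + 5 = (5 + 6)*2 + 5 = 11*2 + 5 = 22 + 5 = 27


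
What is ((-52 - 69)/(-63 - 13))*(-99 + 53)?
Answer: -2783/38 ≈ -73.237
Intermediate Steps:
((-52 - 69)/(-63 - 13))*(-99 + 53) = -121/(-76)*(-46) = -121*(-1/76)*(-46) = (121/76)*(-46) = -2783/38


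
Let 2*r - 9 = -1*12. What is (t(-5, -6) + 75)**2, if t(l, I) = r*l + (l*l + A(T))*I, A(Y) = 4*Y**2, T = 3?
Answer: 321489/4 ≈ 80372.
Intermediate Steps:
r = -3/2 (r = 9/2 + (-1*12)/2 = 9/2 + (1/2)*(-12) = 9/2 - 6 = -3/2 ≈ -1.5000)
t(l, I) = -3*l/2 + I*(36 + l**2) (t(l, I) = -3*l/2 + (l*l + 4*3**2)*I = -3*l/2 + (l**2 + 4*9)*I = -3*l/2 + (l**2 + 36)*I = -3*l/2 + (36 + l**2)*I = -3*l/2 + I*(36 + l**2))
(t(-5, -6) + 75)**2 = ((36*(-6) - 3/2*(-5) - 6*(-5)**2) + 75)**2 = ((-216 + 15/2 - 6*25) + 75)**2 = ((-216 + 15/2 - 150) + 75)**2 = (-717/2 + 75)**2 = (-567/2)**2 = 321489/4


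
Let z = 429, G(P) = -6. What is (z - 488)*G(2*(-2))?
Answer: 354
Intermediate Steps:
(z - 488)*G(2*(-2)) = (429 - 488)*(-6) = -59*(-6) = 354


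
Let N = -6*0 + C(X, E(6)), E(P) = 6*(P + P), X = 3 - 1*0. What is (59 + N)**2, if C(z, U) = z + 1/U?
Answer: 19936225/5184 ≈ 3845.7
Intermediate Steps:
X = 3 (X = 3 + 0 = 3)
E(P) = 12*P (E(P) = 6*(2*P) = 12*P)
C(z, U) = z + 1/U
N = 217/72 (N = -6*0 + (3 + 1/(12*6)) = 0 + (3 + 1/72) = 0 + 217/72 = 217/72 ≈ 3.0139)
(59 + N)**2 = (59 + 217/72)**2 = (4465/72)**2 = 19936225/5184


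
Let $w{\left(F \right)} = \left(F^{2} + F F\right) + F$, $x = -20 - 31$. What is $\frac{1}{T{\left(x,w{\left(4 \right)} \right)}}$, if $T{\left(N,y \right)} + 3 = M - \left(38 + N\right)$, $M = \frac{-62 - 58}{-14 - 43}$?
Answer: $\frac{19}{230} \approx 0.082609$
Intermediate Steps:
$M = \frac{40}{19}$ ($M = - \frac{120}{-57} = \left(-120\right) \left(- \frac{1}{57}\right) = \frac{40}{19} \approx 2.1053$)
$x = -51$ ($x = -20 - 31 = -51$)
$w{\left(F \right)} = F + 2 F^{2}$ ($w{\left(F \right)} = \left(F^{2} + F^{2}\right) + F = 2 F^{2} + F = F + 2 F^{2}$)
$T{\left(N,y \right)} = - \frac{739}{19} - N$ ($T{\left(N,y \right)} = -3 + \left(\frac{40}{19} - \left(38 + N\right)\right) = -3 - \left(\frac{682}{19} + N\right) = - \frac{739}{19} - N$)
$\frac{1}{T{\left(x,w{\left(4 \right)} \right)}} = \frac{1}{- \frac{739}{19} - -51} = \frac{1}{- \frac{739}{19} + 51} = \frac{1}{\frac{230}{19}} = \frac{19}{230}$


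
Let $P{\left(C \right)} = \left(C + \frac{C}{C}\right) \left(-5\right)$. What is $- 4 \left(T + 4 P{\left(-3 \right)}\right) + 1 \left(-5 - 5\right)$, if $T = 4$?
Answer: $-186$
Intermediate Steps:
$P{\left(C \right)} = -5 - 5 C$ ($P{\left(C \right)} = \left(C + 1\right) \left(-5\right) = \left(1 + C\right) \left(-5\right) = -5 - 5 C$)
$- 4 \left(T + 4 P{\left(-3 \right)}\right) + 1 \left(-5 - 5\right) = - 4 \left(4 + 4 \left(-5 - -15\right)\right) + 1 \left(-5 - 5\right) = - 4 \left(4 + 4 \left(-5 + 15\right)\right) + 1 \left(-10\right) = - 4 \left(4 + 4 \cdot 10\right) - 10 = - 4 \left(4 + 40\right) - 10 = \left(-4\right) 44 - 10 = -176 - 10 = -186$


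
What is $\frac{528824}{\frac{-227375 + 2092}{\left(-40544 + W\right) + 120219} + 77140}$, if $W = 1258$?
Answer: $\frac{42799312792}{6242946337} \approx 6.8556$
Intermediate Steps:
$\frac{528824}{\frac{-227375 + 2092}{\left(-40544 + W\right) + 120219} + 77140} = \frac{528824}{\frac{-227375 + 2092}{\left(-40544 + 1258\right) + 120219} + 77140} = \frac{528824}{- \frac{225283}{-39286 + 120219} + 77140} = \frac{528824}{- \frac{225283}{80933} + 77140} = \frac{528824}{\frac{6242946337}{80933}} = 528824 \cdot \frac{80933}{6242946337} = \frac{42799312792}{6242946337}$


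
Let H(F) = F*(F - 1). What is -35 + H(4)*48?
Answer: 541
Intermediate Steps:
H(F) = F*(-1 + F)
-35 + H(4)*48 = -35 + (4*(-1 + 4))*48 = -35 + (4*3)*48 = -35 + 12*48 = -35 + 576 = 541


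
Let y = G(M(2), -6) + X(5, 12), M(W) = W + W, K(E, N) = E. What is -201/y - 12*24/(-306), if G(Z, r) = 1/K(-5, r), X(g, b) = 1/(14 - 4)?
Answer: 34186/17 ≈ 2010.9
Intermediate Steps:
X(g, b) = ⅒ (X(g, b) = 1/10 = ⅒)
M(W) = 2*W
G(Z, r) = -⅕ (G(Z, r) = 1/(-5) = -⅕)
y = -⅒ (y = -⅕ + ⅒ = -⅒ ≈ -0.10000)
-201/y - 12*24/(-306) = -201/(-⅒) - 12*24/(-306) = -201*(-10) - 288*(-1/306) = 2010 + 16/17 = 34186/17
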